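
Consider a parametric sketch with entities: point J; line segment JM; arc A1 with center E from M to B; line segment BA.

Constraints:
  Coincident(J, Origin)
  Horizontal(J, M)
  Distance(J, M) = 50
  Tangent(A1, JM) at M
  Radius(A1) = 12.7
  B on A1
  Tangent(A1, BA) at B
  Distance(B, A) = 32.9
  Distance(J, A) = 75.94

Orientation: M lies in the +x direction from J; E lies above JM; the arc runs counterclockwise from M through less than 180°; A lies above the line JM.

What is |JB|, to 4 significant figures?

64.14

J is at the origin; JM is horizontal with |JM| = 50.0 and M on the +x side, so M = (50.00, 0.000). Since A1 is tangent to JM there, EM ⟂ JM, so E = M + (0, 12.7) = (50.00, 12.70). Since EB ⟂ BA (tangency), |EA| = √(12.7² + 32.9²) = 35.27 regardless of where B sits on A1. So A lies on both circle(J, 75.94) and circle(E, 35.27); the above-JM intersection is A = (60.03, 46.51). B is the foot of the tangent from A: B = (62.66, 13.71).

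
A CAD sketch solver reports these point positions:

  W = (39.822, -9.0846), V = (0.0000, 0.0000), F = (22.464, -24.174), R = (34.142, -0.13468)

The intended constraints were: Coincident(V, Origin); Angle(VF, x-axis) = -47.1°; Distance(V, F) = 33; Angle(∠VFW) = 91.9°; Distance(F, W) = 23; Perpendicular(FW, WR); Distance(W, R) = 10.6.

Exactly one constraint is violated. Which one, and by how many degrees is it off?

Perpendicular(FW, WR) — off by 8.60°.

V = (0.00, 0.00) ✓; VF at -47.10° ✓; |VF| = 33.00 ✓; ∠VFW = 91.90° ✓; |FW| = 23.00 ✓; ∠(FW, WR) = 81.40° ✗; |WR| = 10.60 ✓.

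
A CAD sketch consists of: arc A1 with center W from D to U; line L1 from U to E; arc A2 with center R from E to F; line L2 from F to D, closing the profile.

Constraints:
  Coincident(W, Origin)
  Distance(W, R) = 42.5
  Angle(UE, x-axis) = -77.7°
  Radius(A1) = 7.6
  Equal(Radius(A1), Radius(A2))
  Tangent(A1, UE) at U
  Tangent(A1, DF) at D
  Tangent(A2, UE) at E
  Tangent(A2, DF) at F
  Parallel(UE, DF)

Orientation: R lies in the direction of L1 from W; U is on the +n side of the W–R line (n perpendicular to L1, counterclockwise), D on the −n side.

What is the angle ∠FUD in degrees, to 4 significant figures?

70.32°

Tangency of A1 to both parallel lines with radius 7.6 puts U and D at W ± 7.6·n: U = (7.426, 1.619), D = (-7.426, -1.619). Equal radii place E and F the same way about R: E = R + 7.6·n = (16.48, -39.91), F = R − 7.6·n = (1.628, -43.14). Then cos ∠FUD = UF·UD / (|UF||UD|), giving 70.32°.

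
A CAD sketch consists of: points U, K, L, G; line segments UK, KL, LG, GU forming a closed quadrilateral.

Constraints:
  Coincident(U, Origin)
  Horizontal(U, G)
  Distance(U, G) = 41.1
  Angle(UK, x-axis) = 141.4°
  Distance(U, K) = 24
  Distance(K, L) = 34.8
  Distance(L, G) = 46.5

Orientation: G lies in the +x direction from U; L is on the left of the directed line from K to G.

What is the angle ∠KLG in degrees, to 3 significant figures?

97.7°

Checks: |KL| = 34.80 ✓; |LG| = 46.50 ✓.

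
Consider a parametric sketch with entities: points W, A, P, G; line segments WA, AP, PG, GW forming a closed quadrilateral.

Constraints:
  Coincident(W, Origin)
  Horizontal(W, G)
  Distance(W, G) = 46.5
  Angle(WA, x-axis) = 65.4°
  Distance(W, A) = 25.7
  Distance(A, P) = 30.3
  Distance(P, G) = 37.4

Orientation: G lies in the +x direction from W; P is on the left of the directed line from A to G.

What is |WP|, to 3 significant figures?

52.7

W is at the origin; W and G share the same y with |WG| = 46.5 and G in +x, so G = (46.5, 0). WA runs at 65.4° with |WA| = 25.7, so A = (10.7, 23.4). P is determined by |AP| = 30.3 and |PG| = 37.4 together: it lies at the intersection of circle(A, 30.3) and circle(G, 37.4). With |AG| = 42.8, the foot of the radical line on AG is 15.8 from A and the perpendicular offset is √(30.3² − 15.8²) = 25.9. Taking the left-of-AG solution: P = (38.0, 36.4).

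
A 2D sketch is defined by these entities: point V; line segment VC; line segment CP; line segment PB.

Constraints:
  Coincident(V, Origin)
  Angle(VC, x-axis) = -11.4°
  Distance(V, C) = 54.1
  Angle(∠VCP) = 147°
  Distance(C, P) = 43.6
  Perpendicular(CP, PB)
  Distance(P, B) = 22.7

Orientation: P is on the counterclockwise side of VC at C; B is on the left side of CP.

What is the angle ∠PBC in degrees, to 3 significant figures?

62.5°

V is at the origin; VC runs at -11.4° with length 54.1, so C = 54.1·(cos -11.4°, sin -11.4°) = (53.0, -10.7). ∠VCP = 147.0°, so CP runs at -11.4° + (180° − 147.0°) = 21.6° from the x-axis; with |CP| = 43.6, P = C + 43.6·(cos 21.6°, sin 21.6°) = (93.6, 5.36). CP ⟂ PB; with |PB| = 22.7 on the left of CP, B = P + 22.7·(-0.368, 0.930) = (85.2, 26.5). Then cos ∠PBC = BP·BC / (|BP||BC|), giving 62.5°.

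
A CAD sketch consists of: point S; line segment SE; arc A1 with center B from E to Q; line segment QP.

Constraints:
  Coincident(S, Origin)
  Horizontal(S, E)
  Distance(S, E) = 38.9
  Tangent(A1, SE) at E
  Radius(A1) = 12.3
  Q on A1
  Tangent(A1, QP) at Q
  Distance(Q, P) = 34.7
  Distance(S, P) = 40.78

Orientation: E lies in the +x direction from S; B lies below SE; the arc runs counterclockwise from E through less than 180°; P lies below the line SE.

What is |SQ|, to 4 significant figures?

28.64

S is at the origin; S and E share the same y with |SE| = 38.9 and E on the +x side, so E = (38.90, 0.000). Tangency of A1 to SE means the radius BE is perpendicular to SE, so B = E + (0, -12.3) = (38.90, -12.30). Since BQ ⟂ QP (tangency), |BP| = √(12.3² + 34.7²) = 36.82 regardless of where Q sits on A1. So P lies on both circle(S, 40.78) and circle(B, 36.82); the below-SE intersection is P = (13.14, -38.60). Q is the foot of the tangent from P: Q = (27.74, -7.125).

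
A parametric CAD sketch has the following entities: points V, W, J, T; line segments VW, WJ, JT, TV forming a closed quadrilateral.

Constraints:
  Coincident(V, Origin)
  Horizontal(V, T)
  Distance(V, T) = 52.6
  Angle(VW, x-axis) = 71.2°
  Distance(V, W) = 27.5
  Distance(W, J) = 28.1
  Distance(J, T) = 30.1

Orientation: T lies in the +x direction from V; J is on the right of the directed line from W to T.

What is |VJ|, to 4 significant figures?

22.59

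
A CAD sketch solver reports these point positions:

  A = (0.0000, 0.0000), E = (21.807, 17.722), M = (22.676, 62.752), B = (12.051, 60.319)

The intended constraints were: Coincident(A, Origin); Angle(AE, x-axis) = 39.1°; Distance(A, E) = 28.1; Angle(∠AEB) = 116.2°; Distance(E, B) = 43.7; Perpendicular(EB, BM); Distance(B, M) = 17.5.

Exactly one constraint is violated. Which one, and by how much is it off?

Distance(B, M) = 17.5 — off by 6.60.

A = (0.00, 0.00) ✓; AE at 39.10° ✓; |AE| = 28.10 ✓; ∠AEB = 116.2° ✓; |EB| = 43.70 ✓; ∠(EB, BM) = 90.00° ✓; |BM| = 10.90 ✗.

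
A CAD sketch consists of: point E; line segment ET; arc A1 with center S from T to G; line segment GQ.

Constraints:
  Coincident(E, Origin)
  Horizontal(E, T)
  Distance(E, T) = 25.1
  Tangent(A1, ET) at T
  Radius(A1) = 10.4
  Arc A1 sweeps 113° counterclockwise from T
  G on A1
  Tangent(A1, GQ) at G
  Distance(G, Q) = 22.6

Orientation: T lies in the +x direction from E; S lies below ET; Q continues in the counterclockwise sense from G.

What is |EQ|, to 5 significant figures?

42.861

E is at the origin; E and T share the same y with |ET| = 25.1 and T on the +x side, so T = (25.100, 0.0000). Since A1 is tangent to ET there, ST ⟂ ET, so S = T + (0, -10.4) = (25.100, -10.400). On A1, T sits at bearing 90° from S; a 113° counterclockwise sweep puts G at bearing 203°, so G = S + 10.4·(cos 203°, sin 203°) = (15.527, -14.464). Since A1 is tangent to GQ there, SG ⟂ GQ, so GQ runs along (−sin 203°, cos 203°); with |GQ| = 22.6, Q = (24.357, -35.267). Then |EQ| = |Q − E| = 42.861.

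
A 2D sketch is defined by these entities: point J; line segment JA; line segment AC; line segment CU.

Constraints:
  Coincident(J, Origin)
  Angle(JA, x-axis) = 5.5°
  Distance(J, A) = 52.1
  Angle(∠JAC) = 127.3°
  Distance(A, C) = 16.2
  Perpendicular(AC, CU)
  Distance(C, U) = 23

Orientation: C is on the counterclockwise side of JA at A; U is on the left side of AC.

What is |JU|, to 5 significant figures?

51.209

J is at the origin; JA runs at 5.5° with length 52.1, so A = 52.1·(cos 5.5°, sin 5.5°) = (51.860, 4.9936). ∠JAC = 127.3°, so AC runs at 5.5° + (180° − 127.3°) = 58.200° from the x-axis; with |AC| = 16.2, C = A + 16.2·(cos 58.200°, sin 58.200°) = (60.397, 18.762). AC ⟂ CU; with |CU| = 23.0 on the left of AC, U = C + 23.0·(-0.84989, 0.52696) = (40.849, 30.882). Then |JU| = |U − J| = 51.209.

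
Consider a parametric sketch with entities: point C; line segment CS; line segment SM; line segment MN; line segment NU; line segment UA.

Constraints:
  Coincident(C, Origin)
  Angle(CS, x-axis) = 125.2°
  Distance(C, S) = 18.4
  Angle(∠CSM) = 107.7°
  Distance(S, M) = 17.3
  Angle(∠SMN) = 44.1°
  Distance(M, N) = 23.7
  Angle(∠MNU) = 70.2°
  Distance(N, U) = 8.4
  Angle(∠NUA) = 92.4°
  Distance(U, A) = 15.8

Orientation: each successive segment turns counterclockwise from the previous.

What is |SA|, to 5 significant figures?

11.076

C is at the origin; CS runs at 125.2° with length 18.4, so S = (-10.606, 15.035). ∠CSM = 107.7° gives SM at -162.50° from the x-axis; with |SM| = 17.3, M = (-27.106, 9.8333). ∠SMN = 44.1° gives MN at -26.600° from the x-axis; with |MN| = 23.7, N = (-5.9142, -0.77863). ∠MNU = 70.2° gives NU at 83.200° from the x-axis; with |NU| = 8.4, U = (-4.9196, 7.5623). ∠NUA = 92.4° gives UA at 170.80° from the x-axis; with |UA| = 15.8, A = (-20.516, 10.088). Then |SA| = |A − S| = 11.076.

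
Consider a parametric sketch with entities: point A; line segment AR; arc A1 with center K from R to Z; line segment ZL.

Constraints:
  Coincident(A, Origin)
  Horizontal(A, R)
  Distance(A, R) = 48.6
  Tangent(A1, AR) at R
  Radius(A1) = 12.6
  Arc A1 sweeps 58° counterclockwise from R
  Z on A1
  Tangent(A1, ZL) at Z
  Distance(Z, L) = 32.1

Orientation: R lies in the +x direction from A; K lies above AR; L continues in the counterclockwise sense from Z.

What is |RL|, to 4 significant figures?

43.19

A is at the origin; AR is horizontal with |AR| = 48.6 and R on the +x side, so R = (48.60, 0.000). Tangency of A1 to AR means the radius KR is perpendicular to AR, so K = R + (0, 12.6) = (48.60, 12.60). On A1, R sits at bearing -90° from K; a 58° counterclockwise sweep puts Z at bearing -32°, so Z = K + 12.6·(cos -32°, sin -32°) = (59.29, 5.923). Tangency of A1 to ZL means the radius KZ is perpendicular to ZL, so ZL runs along (−sin -32°, cos -32°); with |ZL| = 32.1, L = (76.30, 33.15). Then |RL| = |L − R| = 43.19.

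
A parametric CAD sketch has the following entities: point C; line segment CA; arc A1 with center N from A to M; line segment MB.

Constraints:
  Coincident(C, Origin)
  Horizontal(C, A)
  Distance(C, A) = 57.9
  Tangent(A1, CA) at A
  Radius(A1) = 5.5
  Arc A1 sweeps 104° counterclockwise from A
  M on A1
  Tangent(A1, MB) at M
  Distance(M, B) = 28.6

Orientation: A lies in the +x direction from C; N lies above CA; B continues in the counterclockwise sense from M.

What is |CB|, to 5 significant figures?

66.087

C is at the origin; CA is horizontal with |CA| = 57.9 and A on the +x side, so A = (57.900, 0.0000). A1 meets CA tangentially, so NA is at right angles to CA, so N = A + (0, 5.5) = (57.900, 5.5000). On A1, A sits at bearing -90° from N; a 104° counterclockwise sweep puts M at bearing 14°, so M = N + 5.5·(cos 14°, sin 14°) = (63.237, 6.8306). Since A1 is tangent to MB there, NM ⟂ MB, so MB runs along (−sin 14°, cos 14°); with |MB| = 28.6, B = (56.318, 34.581). Then |CB| = |B − C| = 66.087.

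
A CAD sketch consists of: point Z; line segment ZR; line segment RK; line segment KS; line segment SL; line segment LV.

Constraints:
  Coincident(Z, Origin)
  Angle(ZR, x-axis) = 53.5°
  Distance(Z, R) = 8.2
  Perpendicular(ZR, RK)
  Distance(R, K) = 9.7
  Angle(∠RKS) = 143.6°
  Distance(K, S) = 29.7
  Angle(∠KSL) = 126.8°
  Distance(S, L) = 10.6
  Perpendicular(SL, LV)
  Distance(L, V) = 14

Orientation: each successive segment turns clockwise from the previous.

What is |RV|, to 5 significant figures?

34.488

Z is at the origin; ZR runs at 53.5° with length 8.2, so R = (4.8775, 6.5916). The perpendicularity gives RK at right angles to ZR, so RK runs at -36.500°; with |RK| = 9.7, K = (12.675, 0.82185). ∠RKS = 143.6° gives KS at -72.900° from the x-axis; with |KS| = 29.7, S = (21.408, -27.565). ∠KSL = 126.8° gives SL at -126.10° from the x-axis; with |SL| = 10.6, L = (15.162, -36.130). SL ⟂ LV, so LV runs at 143.90°; with |LV| = 14.0, V = (3.8506, -27.881). Then |RV| = |V − R| = 34.488.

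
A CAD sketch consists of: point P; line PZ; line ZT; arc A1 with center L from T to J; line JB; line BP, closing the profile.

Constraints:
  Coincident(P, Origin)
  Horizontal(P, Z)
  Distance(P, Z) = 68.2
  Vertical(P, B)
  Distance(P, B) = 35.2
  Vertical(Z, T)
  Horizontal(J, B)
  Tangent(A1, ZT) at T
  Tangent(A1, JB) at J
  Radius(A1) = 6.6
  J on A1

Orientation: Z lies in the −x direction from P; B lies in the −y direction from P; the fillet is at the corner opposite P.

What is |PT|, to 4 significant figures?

73.95

P is at the origin; P and Z share the same y with |PZ| = 68.2 and Z on the −x side, so Z = (-68.20, 0.000). P and B share the same x with |PB| = 35.2 and B on the −y side, so B = (0.000, -35.20). The virtual corner opposite P is at (-68.20, -35.20). Tangency of A1 to ZT means the radius LT is perpendicular to ZT and since A1 is tangent to JB there, LJ ⟂ JB, with radius 6.6, so the center L sits 6.6 in from both sides at L = (-61.60, -28.60). That places the tangent points at T = (-68.20, -28.60) on ZT and J = (-61.60, -35.20) on JB. Then |PT| = |T − P| = 73.95.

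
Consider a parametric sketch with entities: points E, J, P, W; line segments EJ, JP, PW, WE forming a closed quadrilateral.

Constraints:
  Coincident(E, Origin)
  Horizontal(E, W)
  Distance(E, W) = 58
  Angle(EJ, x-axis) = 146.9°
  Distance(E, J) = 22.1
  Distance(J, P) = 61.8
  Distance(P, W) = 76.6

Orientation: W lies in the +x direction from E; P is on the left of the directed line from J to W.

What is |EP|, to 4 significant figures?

65.54

E is at the origin; E and W share the same y with |EW| = 58.0 and W in +x, so W = (58.0, 0). EJ runs at 146.9° with |EJ| = 22.1, so J = (-18.51, 12.07). P is determined by |JP| = 61.8 and |PW| = 76.6 together: it lies at the intersection of circle(J, 61.8) and circle(W, 76.6). With |JW| = 77.46, the foot of the radical line on JW is 25.51 from J and the perpendicular offset is √(61.8² − 25.51²) = 56.29. Taking the left-of-JW solution: P = (15.45, 63.70).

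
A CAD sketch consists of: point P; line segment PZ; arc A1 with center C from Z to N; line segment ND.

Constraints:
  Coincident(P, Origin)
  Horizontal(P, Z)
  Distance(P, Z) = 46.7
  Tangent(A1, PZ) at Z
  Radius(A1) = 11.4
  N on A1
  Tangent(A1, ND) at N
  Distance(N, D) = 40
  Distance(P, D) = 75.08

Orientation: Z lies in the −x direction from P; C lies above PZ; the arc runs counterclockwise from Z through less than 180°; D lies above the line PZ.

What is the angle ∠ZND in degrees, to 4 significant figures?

122.1°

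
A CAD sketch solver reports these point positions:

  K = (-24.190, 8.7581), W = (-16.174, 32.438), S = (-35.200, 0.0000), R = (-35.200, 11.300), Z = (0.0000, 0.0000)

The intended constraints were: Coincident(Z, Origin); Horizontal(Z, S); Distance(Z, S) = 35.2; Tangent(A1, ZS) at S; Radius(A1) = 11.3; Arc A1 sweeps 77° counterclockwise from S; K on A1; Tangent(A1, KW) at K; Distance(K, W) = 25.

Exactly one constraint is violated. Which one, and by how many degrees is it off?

Tangent(A1, KW) at K — off by 5.70°.

Z = (0.00, 0.00) ✓; Z.y = 0.00, S.y = 0.00 ✓; |ZS| = 35.20 ✓; ∠(RS, SZ) = 90.00° ✓; |RS| = 11.30 ✓; bearing(R→K) − bearing(R→S) = 77.00° ✓; |RK| = 11.30 ✓; ∠(RK, KW) = 95.70° ✗; |KW| = 25.00 ✓.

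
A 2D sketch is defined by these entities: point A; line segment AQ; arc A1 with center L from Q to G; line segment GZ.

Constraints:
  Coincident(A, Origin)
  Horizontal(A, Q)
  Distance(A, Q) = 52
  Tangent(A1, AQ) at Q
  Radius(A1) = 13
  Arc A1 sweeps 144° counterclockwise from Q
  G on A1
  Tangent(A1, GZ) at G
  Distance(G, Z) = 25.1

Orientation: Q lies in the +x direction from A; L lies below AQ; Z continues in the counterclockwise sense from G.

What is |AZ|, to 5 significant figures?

75.141

A is at the origin; A and Q share the same y with |AQ| = 52.0 and Q on the +x side, so Q = (52.000, 0.0000). Tangency of A1 to AQ means the radius LQ is perpendicular to AQ, so L = Q + (0, -13) = (52.000, -13.000). On A1, Q sits at bearing 90° from L; a 144° counterclockwise sweep puts G at bearing 234°, so G = L + 13.0·(cos 234°, sin 234°) = (44.359, -23.517). The tangent condition forces LG to be normal to GZ, so GZ runs along (−sin 234°, cos 234°); with |GZ| = 25.1, Z = (64.665, -38.271). Then |AZ| = |Z − A| = 75.141.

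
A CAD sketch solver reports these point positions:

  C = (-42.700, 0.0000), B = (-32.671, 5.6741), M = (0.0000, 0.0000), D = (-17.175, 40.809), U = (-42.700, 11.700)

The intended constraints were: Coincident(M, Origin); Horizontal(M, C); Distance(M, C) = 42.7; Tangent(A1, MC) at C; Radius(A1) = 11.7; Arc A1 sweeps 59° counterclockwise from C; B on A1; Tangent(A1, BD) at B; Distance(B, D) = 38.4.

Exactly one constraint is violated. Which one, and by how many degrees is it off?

Tangent(A1, BD) at B — off by 7.20°.

M = (0.00, 0.00) ✓; M.y = 0.00, C.y = 0.00 ✓; |MC| = 42.70 ✓; ∠(UC, CM) = 90.00° ✓; |UC| = 11.70 ✓; bearing(U→B) − bearing(U→C) = 59.00° ✓; |UB| = 11.70 ✓; ∠(UB, BD) = 82.80° ✗; |BD| = 38.40 ✓.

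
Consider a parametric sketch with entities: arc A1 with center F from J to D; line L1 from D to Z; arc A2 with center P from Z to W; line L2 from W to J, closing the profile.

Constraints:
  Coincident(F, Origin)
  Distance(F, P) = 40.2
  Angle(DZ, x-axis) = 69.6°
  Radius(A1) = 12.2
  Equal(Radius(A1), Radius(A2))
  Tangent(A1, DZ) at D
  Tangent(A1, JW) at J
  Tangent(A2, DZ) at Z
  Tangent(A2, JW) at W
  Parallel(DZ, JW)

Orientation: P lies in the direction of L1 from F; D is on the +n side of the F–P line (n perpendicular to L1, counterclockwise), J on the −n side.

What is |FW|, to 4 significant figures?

42.01

The slot axis is L1's direction at 69.6°, so u = (cos 69.6°, sin 69.6°) = (0.3486, 0.9373) and n = (−sin 69.6°, cos 69.6°) = (-0.9373, 0.3486). F is at the origin and P lies 40.2 along u from F, so P = 40.2·u = (14.01, 37.68). Tangency of A1 to both parallel lines with radius 12.2 puts D and J at F ± 12.2·n: D = (-11.43, 4.253), J = (11.43, -4.253). Equal radii place Z and W the same way about P: Z = P + 12.2·n = (2.578, 41.93), W = P − 12.2·n = (25.45, 33.43). Then |FW| = |W − F| = 42.01.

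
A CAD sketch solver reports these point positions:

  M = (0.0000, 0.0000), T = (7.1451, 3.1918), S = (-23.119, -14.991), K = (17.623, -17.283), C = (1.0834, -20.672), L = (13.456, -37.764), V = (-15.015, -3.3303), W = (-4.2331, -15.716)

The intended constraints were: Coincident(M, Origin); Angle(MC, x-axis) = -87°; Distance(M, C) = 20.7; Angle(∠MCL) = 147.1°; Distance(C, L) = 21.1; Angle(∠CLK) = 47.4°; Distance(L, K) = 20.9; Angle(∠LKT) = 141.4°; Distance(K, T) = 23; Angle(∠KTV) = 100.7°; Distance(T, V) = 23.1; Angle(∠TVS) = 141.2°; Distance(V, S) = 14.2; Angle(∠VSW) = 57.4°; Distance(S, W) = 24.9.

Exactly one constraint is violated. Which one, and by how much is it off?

Distance(S, W) = 24.9 — off by 6.00.

M = (0.00, 0.00) ✓; MC at -87.00° ✓; |MC| = 20.70 ✓; ∠MCL = 147.1° ✓; |CL| = 21.10 ✓; ∠CLK = 47.40° ✓; |LK| = 20.90 ✓; ∠LKT = 141.4° ✓; |KT| = 23.00 ✓; ∠KTV = 100.7° ✓; |TV| = 23.10 ✓; ∠TVS = 141.2° ✓; |VS| = 14.20 ✓; ∠VSW = 57.40° ✓; |SW| = 18.90 ✗.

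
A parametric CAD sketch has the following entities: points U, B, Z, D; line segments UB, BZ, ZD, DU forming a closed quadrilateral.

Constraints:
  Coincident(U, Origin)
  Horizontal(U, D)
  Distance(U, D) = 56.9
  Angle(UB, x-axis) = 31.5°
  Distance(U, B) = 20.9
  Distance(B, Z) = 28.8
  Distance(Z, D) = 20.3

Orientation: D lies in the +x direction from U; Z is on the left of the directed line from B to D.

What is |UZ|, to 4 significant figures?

49.03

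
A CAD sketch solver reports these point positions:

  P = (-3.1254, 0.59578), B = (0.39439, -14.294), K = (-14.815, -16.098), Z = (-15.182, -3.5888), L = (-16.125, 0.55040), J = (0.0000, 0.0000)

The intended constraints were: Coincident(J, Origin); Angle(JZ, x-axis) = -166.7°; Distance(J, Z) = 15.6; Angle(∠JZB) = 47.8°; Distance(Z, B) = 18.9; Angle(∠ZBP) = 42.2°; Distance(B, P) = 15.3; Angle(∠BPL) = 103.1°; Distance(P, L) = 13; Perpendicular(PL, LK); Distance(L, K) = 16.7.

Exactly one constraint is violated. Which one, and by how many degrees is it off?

Perpendicular(PL, LK) — off by 4.30°.

J = (0.00, 0.00) ✓; JZ at -166.7° ✓; |JZ| = 15.60 ✓; ∠JZB = 47.80° ✓; |ZB| = 18.90 ✓; ∠ZBP = 42.20° ✓; |BP| = 15.30 ✓; ∠BPL = 103.1° ✓; |PL| = 13.00 ✓; ∠(PL, LK) = 94.30° ✗; |LK| = 16.70 ✓.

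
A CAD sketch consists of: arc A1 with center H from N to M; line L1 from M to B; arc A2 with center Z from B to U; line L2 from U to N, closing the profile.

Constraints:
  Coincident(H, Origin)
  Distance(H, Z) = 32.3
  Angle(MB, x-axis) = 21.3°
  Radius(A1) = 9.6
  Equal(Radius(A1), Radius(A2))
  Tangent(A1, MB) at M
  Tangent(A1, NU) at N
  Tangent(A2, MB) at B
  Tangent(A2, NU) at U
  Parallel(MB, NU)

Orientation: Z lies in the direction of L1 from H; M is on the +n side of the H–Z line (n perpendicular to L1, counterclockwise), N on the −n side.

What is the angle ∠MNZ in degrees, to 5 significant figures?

73.447°

The slot axis is L1's direction at 21.3°, so u = (cos 21.3°, sin 21.3°) = (0.93169, 0.36325) and n = (−sin 21.3°, cos 21.3°) = (-0.36325, 0.93169). H is at the origin and Z lies 32.3 along u from H, so Z = 32.3·u = (30.094, 11.733). Tangency of A1 to both parallel lines with radius 9.6 puts M and N at H ± 9.6·n: M = (-3.4872, 8.9442), N = (3.4872, -8.9442). Then cos ∠MNZ = NM·NZ / (|NM||NZ|), giving 73.447°.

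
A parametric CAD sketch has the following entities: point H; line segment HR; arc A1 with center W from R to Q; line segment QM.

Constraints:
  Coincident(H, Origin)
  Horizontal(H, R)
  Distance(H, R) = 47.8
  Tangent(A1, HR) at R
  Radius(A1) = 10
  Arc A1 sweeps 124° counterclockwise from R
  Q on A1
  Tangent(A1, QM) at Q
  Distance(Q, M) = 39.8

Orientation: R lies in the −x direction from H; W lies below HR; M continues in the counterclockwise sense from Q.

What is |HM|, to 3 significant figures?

59.2

On A1, R sits at bearing 90° from W; a 124° counterclockwise sweep puts Q at bearing 214°, so Q = W + 10.0·(cos 214°, sin 214°) = (-56.1, -15.6). Since A1 is tangent to QM there, WQ ⟂ QM, so QM runs along (−sin 214°, cos 214°); with |QM| = 39.8, M = (-33.8, -48.6). Then |HM| = |M − H| = 59.2.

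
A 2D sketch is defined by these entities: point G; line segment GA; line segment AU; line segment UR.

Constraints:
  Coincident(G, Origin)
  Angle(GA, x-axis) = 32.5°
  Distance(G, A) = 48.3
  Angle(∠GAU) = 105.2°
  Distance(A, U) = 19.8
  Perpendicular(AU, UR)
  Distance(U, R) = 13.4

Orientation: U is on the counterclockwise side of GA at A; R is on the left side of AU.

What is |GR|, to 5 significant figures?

46.442

∠GAU = 105.2°, so AU runs at 32.5° + (180° − 105.2°) = 107.30° from the x-axis; with |AU| = 19.8, U = A + 19.8·(cos 107.30°, sin 107.30°) = (34.848, 44.856). The perpendicularity gives UR at right angles to AU; with |UR| = 13.4 on the left of AU, R = U + 13.4·(-0.95476, -0.29737) = (22.054, 40.871). Then |GR| = |R − G| = 46.442.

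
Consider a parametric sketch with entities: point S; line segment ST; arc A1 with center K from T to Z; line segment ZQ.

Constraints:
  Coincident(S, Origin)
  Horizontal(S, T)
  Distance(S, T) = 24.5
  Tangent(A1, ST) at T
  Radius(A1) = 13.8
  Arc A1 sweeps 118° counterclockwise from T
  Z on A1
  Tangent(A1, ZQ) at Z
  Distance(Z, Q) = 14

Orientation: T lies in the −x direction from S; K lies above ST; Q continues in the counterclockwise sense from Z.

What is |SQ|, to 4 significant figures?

37.71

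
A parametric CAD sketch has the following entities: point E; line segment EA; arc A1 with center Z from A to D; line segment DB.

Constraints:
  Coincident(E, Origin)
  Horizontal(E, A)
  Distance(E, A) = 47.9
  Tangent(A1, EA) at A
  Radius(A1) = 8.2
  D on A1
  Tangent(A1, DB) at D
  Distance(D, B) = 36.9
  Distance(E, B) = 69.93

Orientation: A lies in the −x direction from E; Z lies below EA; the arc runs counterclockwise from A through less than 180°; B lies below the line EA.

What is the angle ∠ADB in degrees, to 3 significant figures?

133°

E is at the origin; E and A share the same y with |EA| = 47.9 and A on the −x side, so A = (-47.9, 0.00). Tangency of A1 to EA means the radius ZA is perpendicular to EA, so Z = A + (0, -8.2) = (-47.9, -8.20). Since ZD ⟂ DB (tangency), |ZB| = √(8.2² + 36.9²) = 37.8 regardless of where D sits on A1. So B lies on both circle(E, 69.93) and circle(Z, 37.8); the below-EA intersection is B = (-53.0, -45.7). D is the foot of the tangent from B: D = (-56.1, -8.89).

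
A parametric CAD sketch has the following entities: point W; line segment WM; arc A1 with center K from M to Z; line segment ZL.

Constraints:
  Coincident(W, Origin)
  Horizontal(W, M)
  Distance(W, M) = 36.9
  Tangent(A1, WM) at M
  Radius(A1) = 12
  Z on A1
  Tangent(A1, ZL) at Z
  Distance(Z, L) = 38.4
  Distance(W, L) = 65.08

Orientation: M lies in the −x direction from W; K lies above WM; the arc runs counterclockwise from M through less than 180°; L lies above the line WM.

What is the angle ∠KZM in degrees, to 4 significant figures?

34.91°

Checks: |KZ| = 12.00 ✓; ∠(KZ, ZL) = 90.00° ✓; |ZL| = 38.40 ✓; |WL| = 65.08 ✓.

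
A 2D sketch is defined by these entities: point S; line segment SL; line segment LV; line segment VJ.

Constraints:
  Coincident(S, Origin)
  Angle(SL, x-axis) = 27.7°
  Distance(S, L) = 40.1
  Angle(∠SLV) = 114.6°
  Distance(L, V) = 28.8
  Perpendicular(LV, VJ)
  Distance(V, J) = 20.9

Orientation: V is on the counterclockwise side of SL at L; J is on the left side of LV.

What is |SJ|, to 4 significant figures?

48.08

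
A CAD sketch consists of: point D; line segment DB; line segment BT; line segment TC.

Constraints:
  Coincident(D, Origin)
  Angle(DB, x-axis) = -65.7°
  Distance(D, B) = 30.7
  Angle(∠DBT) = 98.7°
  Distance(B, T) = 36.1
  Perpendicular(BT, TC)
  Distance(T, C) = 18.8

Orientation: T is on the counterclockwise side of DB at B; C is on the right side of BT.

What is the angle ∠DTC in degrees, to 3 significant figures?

127°

D is at the origin; DB runs at -65.7° with length 30.7, so B = 30.7·(cos -65.7°, sin -65.7°) = (12.6, -28.0). ∠DBT = 98.7°, so BT runs at -65.7° + (180° − 98.7°) = 15.6° from the x-axis; with |BT| = 36.1, T = B + 36.1·(cos 15.6°, sin 15.6°) = (47.4, -18.3). The perpendicularity gives TC at right angles to BT; with |TC| = 18.8 on the right of BT, C = T + 18.8·(0.269, -0.963) = (52.5, -36.4). Then cos ∠DTC = TD·TC / (|TD||TC|), giving 127°.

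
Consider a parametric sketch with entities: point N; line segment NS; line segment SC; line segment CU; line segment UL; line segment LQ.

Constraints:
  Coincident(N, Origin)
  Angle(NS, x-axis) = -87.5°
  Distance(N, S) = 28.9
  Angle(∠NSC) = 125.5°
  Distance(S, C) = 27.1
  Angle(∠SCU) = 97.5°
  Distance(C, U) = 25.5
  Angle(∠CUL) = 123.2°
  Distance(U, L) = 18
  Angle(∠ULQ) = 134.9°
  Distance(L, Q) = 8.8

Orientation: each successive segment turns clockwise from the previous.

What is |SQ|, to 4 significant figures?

37.22

∠CUL = 123.2° gives UL at 78.70° from the x-axis; with |UL| = 18.0, L = (-34.76, -10.03). ∠ULQ = 134.9° gives LQ at 33.60° from the x-axis; with |LQ| = 8.8, Q = (-27.43, -5.163). Then |SQ| = |Q − S| = 37.22.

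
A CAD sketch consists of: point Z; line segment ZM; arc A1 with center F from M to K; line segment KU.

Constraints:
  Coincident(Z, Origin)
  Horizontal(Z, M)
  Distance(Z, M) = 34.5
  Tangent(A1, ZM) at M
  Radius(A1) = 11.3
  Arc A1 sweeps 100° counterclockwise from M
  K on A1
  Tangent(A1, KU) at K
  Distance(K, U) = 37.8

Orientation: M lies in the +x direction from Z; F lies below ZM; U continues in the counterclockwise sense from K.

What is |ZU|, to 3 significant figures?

58.7

Z is at the origin; ZM is horizontal with |ZM| = 34.5 and M on the +x side, so M = (34.5, 0.00). The tangent condition forces FM to be normal to ZM, so F = M + (0, -11.3) = (34.5, -11.3). On A1, M sits at bearing 90° from F; a 100° counterclockwise sweep puts K at bearing 190°, so K = F + 11.3·(cos 190°, sin 190°) = (23.4, -13.3). Since A1 is tangent to KU there, FK ⟂ KU, so KU runs along (−sin 190°, cos 190°); with |KU| = 37.8, U = (29.9, -50.5). Then |ZU| = |U − Z| = 58.7.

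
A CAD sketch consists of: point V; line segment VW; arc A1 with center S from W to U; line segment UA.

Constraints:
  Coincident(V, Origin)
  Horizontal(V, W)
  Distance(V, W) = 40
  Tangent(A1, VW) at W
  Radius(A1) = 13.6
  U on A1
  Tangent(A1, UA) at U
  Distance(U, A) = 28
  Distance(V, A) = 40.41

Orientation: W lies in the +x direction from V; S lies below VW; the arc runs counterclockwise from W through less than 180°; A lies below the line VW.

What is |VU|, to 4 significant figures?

28.65

Checks: ∠(SW, WV) = 90.00° ✓; |SW| = 13.60 ✓; |SU| = 13.60 ✓; ∠(SU, UA) = 90.00° ✓; |UA| = 28.00 ✓; |VA| = 40.41 ✓.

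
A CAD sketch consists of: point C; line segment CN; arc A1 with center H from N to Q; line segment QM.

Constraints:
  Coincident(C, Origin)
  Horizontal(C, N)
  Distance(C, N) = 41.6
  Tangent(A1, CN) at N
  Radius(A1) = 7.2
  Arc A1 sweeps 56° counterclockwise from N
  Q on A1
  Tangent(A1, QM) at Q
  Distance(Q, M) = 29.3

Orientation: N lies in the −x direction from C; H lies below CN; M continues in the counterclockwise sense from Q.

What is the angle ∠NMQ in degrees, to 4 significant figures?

5.142°

On A1, N sits at bearing 90° from H; a 56° counterclockwise sweep puts Q at bearing 146°, so Q = H + 7.2·(cos 146°, sin 146°) = (-47.57, -3.174). Since A1 is tangent to QM there, HQ ⟂ QM, so QM runs along (−sin 146°, cos 146°); with |QM| = 29.3, M = (-63.95, -27.46). Then cos ∠NMQ = MN·MQ / (|MN||MQ|), giving 5.142°.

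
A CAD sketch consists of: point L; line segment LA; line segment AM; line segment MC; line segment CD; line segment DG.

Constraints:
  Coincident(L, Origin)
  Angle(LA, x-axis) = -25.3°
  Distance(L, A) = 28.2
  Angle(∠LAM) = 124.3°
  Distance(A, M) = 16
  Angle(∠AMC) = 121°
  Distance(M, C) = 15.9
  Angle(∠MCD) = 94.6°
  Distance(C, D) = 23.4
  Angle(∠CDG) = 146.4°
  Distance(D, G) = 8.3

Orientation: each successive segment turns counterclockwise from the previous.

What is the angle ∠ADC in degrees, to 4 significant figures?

65.13°

∠AMC = 121.0° gives MC at 89.40° from the x-axis; with |MC| = 15.9, C = (39.46, 11.94). ∠MCD = 94.6° gives CD at 174.8° from the x-axis; with |CD| = 23.4, D = (16.16, 14.06). Then cos ∠ADC = DA·DC / (|DA||DC|), giving 65.13°.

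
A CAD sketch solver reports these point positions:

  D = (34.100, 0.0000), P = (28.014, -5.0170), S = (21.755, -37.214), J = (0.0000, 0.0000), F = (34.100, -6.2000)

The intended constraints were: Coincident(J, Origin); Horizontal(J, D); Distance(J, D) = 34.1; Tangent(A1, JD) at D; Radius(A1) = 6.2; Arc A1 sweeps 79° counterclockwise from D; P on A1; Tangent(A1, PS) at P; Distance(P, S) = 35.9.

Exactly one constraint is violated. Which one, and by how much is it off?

Distance(P, S) = 35.9 — off by 3.10.

J = (0.00, 0.00) ✓; J.y = 0.00, D.y = 0.00 ✓; |JD| = 34.10 ✓; ∠(FD, DJ) = 90.00° ✓; |FD| = 6.200 ✓; bearing(F→P) − bearing(F→D) = 79.00° ✓; |FP| = 6.200 ✓; ∠(FP, PS) = 90.00° ✓; |PS| = 32.80 ✗.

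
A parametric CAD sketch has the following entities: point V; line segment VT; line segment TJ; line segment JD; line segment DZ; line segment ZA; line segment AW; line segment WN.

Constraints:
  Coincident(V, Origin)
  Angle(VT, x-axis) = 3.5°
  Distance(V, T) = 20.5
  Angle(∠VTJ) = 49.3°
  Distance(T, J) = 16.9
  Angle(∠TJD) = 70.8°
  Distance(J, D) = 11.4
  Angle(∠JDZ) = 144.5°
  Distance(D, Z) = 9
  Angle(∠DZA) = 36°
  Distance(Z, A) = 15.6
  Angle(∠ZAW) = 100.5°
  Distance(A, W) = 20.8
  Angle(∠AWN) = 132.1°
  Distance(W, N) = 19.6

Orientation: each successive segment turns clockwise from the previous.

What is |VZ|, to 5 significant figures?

7.5743

V is at the origin; VT runs at 3.5° with length 20.5, so T = (20.462, 1.2515). ∠VTJ = 49.3° gives TJ at -127.20° from the x-axis; with |TJ| = 16.9, J = (10.244, -12.210). ∠TJD = 70.8° gives JD at 123.60° from the x-axis; with |JD| = 11.4, D = (3.9354, -2.7146). ∠JDZ = 144.5° gives DZ at 88.100° from the x-axis; with |DZ| = 9.0, Z = (4.2338, 6.2805). Then |VZ| = |Z − V| = 7.5743.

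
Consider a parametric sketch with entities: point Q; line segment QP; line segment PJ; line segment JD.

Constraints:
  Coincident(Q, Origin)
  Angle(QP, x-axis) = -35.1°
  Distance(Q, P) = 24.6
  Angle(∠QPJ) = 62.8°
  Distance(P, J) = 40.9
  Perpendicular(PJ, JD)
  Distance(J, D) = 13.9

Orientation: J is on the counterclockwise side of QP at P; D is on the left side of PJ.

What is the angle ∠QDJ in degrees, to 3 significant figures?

105°

Q is at the origin; QP runs at -35.1° with length 24.6, so P = 24.6·(cos -35.1°, sin -35.1°) = (20.1, -14.1). ∠QPJ = 62.8°, so PJ runs at -35.1° + (180° − 62.8°) = 82.1° from the x-axis; with |PJ| = 40.9, J = P + 40.9·(cos 82.1°, sin 82.1°) = (25.7, 26.4). The perpendicularity gives JD at right angles to PJ; with |JD| = 13.9 on the left of PJ, D = J + 13.9·(-0.991, 0.137) = (12.0, 28.3). Then cos ∠QDJ = DQ·DJ / (|DQ||DJ|), giving 105°.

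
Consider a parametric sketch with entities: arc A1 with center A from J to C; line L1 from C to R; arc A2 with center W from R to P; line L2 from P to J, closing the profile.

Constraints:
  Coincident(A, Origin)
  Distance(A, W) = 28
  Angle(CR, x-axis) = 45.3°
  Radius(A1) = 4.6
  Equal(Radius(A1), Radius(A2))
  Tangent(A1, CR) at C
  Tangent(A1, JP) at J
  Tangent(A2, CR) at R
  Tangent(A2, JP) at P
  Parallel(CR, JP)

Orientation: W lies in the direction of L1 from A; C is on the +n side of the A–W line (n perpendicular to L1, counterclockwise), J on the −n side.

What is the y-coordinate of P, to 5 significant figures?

16.667

The slot axis is L1's direction at 45.3°, so u = (cos 45.3°, sin 45.3°) = (0.70339, 0.71080) and n = (−sin 45.3°, cos 45.3°) = (-0.71080, 0.70339). A is at the origin and W lies 28.0 along u from A, so W = 28.0·u = (19.695, 19.902). Tangency of A1 to both parallel lines with radius 4.6 puts C and J at A ± 4.6·n: C = (-3.2697, 3.2356), J = (3.2697, -3.2356). Equal radii place R and P the same way about W: R = W + 4.6·n = (16.425, 23.138), P = W − 4.6·n = (22.965, 16.667). So P.y = 16.667.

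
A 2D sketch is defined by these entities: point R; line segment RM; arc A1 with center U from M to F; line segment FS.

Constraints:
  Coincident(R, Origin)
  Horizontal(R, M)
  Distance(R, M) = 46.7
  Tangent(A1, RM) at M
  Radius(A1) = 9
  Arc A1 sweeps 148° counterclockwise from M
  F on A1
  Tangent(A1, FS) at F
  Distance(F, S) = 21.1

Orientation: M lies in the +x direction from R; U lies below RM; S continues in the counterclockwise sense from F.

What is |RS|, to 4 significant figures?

65.97

On A1, M sits at bearing 90° from U; a 148° counterclockwise sweep puts F at bearing 238°, so F = U + 9.0·(cos 238°, sin 238°) = (41.93, -16.63). Tangency of A1 to FS means the radius UF is perpendicular to FS, so FS runs along (−sin 238°, cos 238°); with |FS| = 21.1, S = (59.82, -27.81). Then |RS| = |S − R| = 65.97.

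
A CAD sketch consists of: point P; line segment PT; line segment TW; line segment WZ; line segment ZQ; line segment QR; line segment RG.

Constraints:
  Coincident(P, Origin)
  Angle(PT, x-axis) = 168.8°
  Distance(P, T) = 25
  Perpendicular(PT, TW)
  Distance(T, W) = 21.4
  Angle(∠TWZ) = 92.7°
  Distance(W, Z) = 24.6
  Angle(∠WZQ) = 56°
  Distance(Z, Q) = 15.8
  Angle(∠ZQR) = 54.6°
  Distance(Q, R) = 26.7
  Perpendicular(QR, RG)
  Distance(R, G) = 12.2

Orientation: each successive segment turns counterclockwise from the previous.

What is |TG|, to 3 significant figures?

42.0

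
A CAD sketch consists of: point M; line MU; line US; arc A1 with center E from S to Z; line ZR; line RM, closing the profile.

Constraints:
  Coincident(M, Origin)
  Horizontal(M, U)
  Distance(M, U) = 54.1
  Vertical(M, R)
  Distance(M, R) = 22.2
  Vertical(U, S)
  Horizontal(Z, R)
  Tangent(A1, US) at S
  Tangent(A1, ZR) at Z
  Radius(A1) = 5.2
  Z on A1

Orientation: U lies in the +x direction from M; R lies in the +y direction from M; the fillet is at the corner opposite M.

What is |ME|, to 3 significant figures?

51.8

M is at the origin; MU is horizontal with |MU| = 54.1 and U on the +x side, so U = (54.1, 0.00). M and R share the same x with |MR| = 22.2 and R on the +y side, so R = (0.00, 22.2). The virtual corner opposite M is at (54.1, 22.2). Tangency of A1 to US means the radius ES is perpendicular to US and since A1 is tangent to ZR there, EZ ⟂ ZR, with radius 5.2, so the center E sits 5.2 in from both sides at E = (48.9, 17.0). Then |ME| = |E − M| = 51.8.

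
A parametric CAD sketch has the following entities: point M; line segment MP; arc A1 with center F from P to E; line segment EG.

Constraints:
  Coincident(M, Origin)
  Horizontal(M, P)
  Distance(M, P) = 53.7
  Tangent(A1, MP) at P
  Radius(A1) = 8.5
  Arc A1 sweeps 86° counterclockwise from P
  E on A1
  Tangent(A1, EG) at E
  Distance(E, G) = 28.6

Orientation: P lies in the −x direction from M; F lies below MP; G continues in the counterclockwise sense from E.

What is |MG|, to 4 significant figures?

73.80

M is at the origin; M and P share the same y with |MP| = 53.7 and P on the −x side, so P = (-53.70, 0.000). The tangent condition forces FP to be normal to MP, so F = P + (0, -8.5) = (-53.70, -8.500). On A1, P sits at bearing 90° from F; an 86° counterclockwise sweep puts E at bearing 176°, so E = F + 8.5·(cos 176°, sin 176°) = (-62.18, -7.907). The tangent condition forces FE to be normal to EG, so EG runs along (−sin 176°, cos 176°); with |EG| = 28.6, G = (-64.17, -36.44). Then |MG| = |G − M| = 73.80.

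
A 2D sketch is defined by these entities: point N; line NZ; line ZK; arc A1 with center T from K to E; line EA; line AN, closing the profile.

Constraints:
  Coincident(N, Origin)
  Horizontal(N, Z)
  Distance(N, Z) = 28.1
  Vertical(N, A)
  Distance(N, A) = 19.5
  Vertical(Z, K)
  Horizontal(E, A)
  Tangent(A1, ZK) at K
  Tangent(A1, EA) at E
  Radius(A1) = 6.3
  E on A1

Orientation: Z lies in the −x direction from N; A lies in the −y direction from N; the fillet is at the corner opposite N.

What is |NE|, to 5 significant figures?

29.249

The virtual corner opposite N is at (-28.100, -19.500). A1 meets ZK tangentially, so TK is at right angles to ZK and since A1 is tangent to EA there, TE ⟂ EA, with radius 6.3, so the center T sits 6.3 in from both sides at T = (-21.800, -13.200). That places the tangent points at K = (-28.100, -13.200) on ZK and E = (-21.800, -19.500) on EA. Then |NE| = |E − N| = 29.249.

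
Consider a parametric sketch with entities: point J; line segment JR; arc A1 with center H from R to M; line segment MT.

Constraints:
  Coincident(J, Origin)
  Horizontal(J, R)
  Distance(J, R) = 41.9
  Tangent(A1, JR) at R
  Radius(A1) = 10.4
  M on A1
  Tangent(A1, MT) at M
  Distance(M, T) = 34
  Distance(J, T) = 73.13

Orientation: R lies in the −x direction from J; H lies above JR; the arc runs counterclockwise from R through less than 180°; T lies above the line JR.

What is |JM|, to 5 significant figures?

39.608

Checks: ∠(HR, RJ) = 90.00° ✓; |HM| = 10.40 ✓; ∠(HM, MT) = 90.00° ✓; |MT| = 34.00 ✓; |JT| = 73.13 ✓.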